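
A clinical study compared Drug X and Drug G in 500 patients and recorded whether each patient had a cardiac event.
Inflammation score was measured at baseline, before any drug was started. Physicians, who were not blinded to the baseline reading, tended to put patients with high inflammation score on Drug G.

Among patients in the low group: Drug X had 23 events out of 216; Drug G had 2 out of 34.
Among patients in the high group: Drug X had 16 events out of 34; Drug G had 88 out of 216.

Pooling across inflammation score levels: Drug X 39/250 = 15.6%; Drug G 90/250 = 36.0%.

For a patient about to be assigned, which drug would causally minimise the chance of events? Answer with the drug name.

Drug G

Here inflammation score is a common cause — it drives both which drug a case falls under and the outcome. The crude comparison mixes populations; the stratum-specific rates are the causally relevant ones.
Within each level — low: 10.6% vs 5.9%; high: 47.1% vs 40.7% — Drug G is lower every time.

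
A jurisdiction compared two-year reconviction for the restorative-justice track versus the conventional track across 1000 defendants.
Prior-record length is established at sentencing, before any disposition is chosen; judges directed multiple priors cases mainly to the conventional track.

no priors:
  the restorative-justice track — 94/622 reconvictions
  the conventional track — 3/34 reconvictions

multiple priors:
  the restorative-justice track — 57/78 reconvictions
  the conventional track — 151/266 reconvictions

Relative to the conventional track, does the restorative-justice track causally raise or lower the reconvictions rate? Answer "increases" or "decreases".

The imbalance in prior-record length arose from how defendants were allocated, not from anything the disposition did; and prior-record length independently affects the outcome. The pooled gap is confounded — condition on prior-record length.
Within each level — no priors: 15.1% vs 8.8%; multiple priors: 73.1% vs 56.8% — the conventional track is lower every time.

increases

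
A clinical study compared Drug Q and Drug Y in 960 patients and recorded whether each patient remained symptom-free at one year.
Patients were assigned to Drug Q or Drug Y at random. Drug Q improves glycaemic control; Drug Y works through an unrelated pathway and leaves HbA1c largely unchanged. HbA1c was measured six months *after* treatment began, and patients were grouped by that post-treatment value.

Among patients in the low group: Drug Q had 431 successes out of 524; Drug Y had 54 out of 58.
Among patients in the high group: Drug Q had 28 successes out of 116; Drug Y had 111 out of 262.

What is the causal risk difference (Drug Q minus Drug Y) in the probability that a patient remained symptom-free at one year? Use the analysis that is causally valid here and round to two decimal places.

+0.20

The distribution of HbA1c is itself part of what the drug does — it is an intermediate outcome. Holding it fixed would remove that part of the effect; the total effect is the pooled difference.
The causal difference is the pooled difference: 0.717 − 0.516 = +0.202.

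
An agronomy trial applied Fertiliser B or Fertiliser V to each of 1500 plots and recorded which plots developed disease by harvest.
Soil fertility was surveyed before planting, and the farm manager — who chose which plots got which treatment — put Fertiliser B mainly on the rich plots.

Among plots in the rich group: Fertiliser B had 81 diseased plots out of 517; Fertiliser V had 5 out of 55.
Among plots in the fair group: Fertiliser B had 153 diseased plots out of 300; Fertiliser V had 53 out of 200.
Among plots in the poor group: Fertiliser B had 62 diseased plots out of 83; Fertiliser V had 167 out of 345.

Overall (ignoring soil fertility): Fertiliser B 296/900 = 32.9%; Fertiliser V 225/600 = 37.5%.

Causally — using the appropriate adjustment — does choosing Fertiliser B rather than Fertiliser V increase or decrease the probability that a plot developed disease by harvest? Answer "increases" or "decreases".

increases

The soil fertility-specific comparison favours Fertiliser V throughout, but the pooled figures favour Fertiliser B. The question is whether to condition on soil fertility.
Nothing the fertiliser does changes soil fertility; the imbalance is an allocation artefact. With soil fertility also predicting the outcome, the pooled figure is confounded, and the within-stratum comparison is the causal one.
Within each level — rich: 15.7% vs 9.1%; fair: 51.0% vs 26.5%; poor: 74.7% vs 48.4% — Fertiliser V is lower every time.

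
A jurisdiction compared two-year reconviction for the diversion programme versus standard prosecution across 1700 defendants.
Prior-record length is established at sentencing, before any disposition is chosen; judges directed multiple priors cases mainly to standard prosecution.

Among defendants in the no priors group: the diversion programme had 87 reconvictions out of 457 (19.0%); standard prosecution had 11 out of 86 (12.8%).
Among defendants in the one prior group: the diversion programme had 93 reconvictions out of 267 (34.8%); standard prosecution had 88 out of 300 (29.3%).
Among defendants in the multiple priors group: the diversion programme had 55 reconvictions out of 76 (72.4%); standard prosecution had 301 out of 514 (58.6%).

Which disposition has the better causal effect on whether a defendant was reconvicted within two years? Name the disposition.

standard prosecution

Here prior-record length is a common cause — it drives both which disposition a case falls under and the outcome. The crude comparison mixes populations; the stratum-specific rates are the causally relevant ones.
Within each level — no priors: 19.0% vs 12.8%; one prior: 34.8% vs 29.3%; multiple priors: 72.4% vs 58.6% — standard prosecution is lower every time.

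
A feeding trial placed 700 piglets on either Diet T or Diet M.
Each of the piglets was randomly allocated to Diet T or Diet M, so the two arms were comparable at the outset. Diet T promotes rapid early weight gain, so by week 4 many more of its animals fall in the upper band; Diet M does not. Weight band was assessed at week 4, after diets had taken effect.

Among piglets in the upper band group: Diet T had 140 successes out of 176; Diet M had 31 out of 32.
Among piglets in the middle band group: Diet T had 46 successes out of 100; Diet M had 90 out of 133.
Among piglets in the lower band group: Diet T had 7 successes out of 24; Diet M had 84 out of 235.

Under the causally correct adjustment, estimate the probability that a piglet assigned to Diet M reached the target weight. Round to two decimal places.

0.51

Within every week-4 weight band level Diet M has the higher rate, yet pooled Diet T does — Simpson's reversal.
Week-4 weight band here is a post-treatment variable shaped by the diet; conditioning on it would introduce bias rather than remove it. The overall comparison is the causal one.
So P(outcome | do(Diet M)) is just the pooled rate for Diet M: 205/400 = 0.512.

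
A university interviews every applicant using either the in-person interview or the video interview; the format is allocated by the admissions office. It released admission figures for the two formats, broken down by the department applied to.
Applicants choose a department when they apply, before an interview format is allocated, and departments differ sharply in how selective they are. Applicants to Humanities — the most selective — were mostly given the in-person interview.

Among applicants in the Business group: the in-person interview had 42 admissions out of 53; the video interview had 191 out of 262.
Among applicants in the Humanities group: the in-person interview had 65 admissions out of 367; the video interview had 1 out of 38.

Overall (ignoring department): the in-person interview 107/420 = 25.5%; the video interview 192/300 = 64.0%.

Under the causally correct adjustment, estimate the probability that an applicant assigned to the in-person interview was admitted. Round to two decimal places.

Nothing the interview format does changes department; the imbalance is an allocation artefact. With department also predicting the outcome, the pooled figure is confounded, and the within-stratum comparison is the causal one.
Standardising the in-person interview to the population department mix: 0.438·42/53 + 0.562·65/367 = 0.446.

0.45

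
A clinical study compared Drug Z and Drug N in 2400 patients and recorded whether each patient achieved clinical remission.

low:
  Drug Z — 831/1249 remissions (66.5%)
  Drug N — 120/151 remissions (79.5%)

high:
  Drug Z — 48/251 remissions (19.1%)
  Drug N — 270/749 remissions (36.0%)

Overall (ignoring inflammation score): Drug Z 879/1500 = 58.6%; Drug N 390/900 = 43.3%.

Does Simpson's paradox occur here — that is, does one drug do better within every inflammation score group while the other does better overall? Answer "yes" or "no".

Within each inflammation score level (low 66.5% vs 79.5%; high 19.1% vs 36.0%), Drug N has the higher rate every time. Pooled: 58.6% vs 43.3% — Drug Z has the higher rate overall. The two comparisons disagree.

yes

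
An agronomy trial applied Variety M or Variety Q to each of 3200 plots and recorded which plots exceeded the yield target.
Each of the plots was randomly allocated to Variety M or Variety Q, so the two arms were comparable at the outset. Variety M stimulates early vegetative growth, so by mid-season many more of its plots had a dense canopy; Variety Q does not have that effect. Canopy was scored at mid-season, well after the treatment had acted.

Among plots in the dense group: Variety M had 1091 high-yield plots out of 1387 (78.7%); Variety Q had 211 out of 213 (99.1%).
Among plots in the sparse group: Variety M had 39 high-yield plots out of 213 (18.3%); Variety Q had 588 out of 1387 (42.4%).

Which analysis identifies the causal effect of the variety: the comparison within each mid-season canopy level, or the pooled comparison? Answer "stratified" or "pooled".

pooled

Variety Q is higher inside every mid-season canopy stratum but Variety M is higher in aggregate. Whether to stratify depends on how mid-season canopy relates to the variety.
Mid-season canopy is downstream of the variety. One should not condition on a consequence of treatment, so the overall rates are the right comparison.
Pooled: Variety M 70.6% vs Variety Q 49.9%; Variety M is higher overall.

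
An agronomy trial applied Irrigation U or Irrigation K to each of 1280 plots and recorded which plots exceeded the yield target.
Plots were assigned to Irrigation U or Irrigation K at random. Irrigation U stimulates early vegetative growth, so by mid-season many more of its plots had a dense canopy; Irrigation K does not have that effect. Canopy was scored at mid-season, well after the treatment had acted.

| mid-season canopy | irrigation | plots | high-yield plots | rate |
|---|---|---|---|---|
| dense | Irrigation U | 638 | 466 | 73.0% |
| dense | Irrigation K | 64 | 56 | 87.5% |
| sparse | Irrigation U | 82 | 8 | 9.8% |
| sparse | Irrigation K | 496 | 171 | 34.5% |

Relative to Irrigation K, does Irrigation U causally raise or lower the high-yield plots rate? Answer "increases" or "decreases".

Within every mid-season canopy level Irrigation K has the higher rate, yet pooled Irrigation U does — Simpson's reversal.
The distribution of mid-season canopy is itself part of what the irrigation does — it is an intermediate outcome. Holding it fixed would remove that part of the effect; the total effect is the pooled difference.
Pooled: Irrigation U 65.8% vs Irrigation K 40.5%; Irrigation U is higher overall.

increases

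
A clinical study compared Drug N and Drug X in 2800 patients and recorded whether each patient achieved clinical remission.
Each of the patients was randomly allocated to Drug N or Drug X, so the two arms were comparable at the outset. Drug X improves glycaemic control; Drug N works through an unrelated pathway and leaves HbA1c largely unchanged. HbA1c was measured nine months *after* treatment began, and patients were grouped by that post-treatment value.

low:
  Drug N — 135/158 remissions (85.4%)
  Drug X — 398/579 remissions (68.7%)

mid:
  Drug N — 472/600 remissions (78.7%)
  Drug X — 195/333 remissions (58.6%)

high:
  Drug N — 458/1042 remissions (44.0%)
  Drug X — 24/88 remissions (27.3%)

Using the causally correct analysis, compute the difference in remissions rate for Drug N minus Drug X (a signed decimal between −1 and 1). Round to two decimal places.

-0.03

Stratifying would compare drugs among patients the drugs themselves sorted into HbA1c groups — a form of selection on an intermediate. The unconditioned pooled rates give the total causal effect.
The causal difference is the pooled difference: 0.592 − 0.617 = -0.025.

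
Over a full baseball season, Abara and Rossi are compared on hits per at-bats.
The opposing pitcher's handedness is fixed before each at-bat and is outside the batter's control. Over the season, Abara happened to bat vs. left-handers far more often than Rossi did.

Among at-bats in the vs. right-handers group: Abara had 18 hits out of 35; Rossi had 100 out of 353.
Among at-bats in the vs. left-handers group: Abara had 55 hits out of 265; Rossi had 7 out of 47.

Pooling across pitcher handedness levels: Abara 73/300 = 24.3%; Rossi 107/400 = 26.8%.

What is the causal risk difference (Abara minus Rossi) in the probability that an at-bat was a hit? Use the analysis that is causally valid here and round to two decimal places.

The pitcher handedness-specific comparison favours Abara throughout, but the pooled figures favour Rossi. The question is whether to condition on pitcher handedness.
Pitcher handedness satisfies the back-door criterion: it is not a descendant of the player, and it blocks the spurious path from player to outcome. Adjusting for it (i.e., using the within-pitcher handedness rates) gives the causal effect.
Adjusting over the population distribution of pitcher handedness: 0.554·(0.514−0.283) + 0.446·(0.208−0.149) = +0.154.

+0.15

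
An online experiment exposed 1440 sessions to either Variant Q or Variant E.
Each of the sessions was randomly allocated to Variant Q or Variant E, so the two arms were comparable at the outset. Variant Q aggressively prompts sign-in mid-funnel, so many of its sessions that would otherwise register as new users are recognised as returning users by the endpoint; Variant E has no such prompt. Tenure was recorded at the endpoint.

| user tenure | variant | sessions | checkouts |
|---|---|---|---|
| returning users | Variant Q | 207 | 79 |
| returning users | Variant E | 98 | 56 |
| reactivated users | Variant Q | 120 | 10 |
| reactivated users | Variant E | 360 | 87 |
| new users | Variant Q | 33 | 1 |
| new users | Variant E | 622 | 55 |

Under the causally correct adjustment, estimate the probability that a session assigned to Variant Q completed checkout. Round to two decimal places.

0.25

Within every user tenure level Variant E has the higher rate, yet pooled Variant Q does — Simpson's reversal.
User tenure is recorded after the variant and is itself shifted by it — it sits on the causal path from variant to outcome. Conditioning on a mediator would strip out part of the effect we want; the pooled comparison gives the total causal effect.
So P(outcome | do(Variant Q)) is just the pooled rate for Variant Q: 90/360 = 0.250.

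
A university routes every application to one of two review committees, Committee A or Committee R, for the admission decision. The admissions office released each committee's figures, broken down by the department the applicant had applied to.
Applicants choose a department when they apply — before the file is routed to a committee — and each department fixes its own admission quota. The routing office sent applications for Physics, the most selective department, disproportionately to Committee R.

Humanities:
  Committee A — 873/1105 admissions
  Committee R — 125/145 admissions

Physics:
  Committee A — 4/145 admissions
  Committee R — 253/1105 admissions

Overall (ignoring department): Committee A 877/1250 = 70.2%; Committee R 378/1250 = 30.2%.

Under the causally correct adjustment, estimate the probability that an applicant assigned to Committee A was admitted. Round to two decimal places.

Department is set before the review committee has any effect — it is not caused by the review committee — and it independently drives the outcome. That makes it a confounder, so the causal comparison is within department levels.
Standardising Committee A to the population department mix: 0.500·873/1105 + 0.500·4/145 = 0.409.

0.41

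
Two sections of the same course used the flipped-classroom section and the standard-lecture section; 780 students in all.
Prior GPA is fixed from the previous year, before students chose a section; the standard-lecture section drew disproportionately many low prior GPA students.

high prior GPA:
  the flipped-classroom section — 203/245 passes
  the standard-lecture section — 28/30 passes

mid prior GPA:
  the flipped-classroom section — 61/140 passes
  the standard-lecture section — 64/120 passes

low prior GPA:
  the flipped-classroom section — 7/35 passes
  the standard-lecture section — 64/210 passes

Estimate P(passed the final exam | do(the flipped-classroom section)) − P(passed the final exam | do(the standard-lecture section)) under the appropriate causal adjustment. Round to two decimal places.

-0.10

Prior GPA band satisfies the back-door criterion: it is not a descendant of the teaching method, and it blocks the spurious path from teaching method to outcome. Adjusting for it (i.e., using the within-prior GPA band rates) gives the causal effect.
Adjusting over the population distribution of prior GPA band: 0.353·(0.829−0.933) + 0.333·(0.436−0.533) + 0.314·(0.200−0.305) = -0.102.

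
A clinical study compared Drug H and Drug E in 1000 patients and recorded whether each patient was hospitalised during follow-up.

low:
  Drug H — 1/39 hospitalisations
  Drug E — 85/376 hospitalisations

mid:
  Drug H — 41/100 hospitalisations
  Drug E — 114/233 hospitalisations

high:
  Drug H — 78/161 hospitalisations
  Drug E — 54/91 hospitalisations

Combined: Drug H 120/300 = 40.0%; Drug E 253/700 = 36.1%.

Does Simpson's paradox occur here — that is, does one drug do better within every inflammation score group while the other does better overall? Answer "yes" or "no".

Within each inflammation score level (low 2.6% vs 22.6%; mid 41.0% vs 48.9%; high 48.4% vs 59.3%), Drug H has the lower rate every time. Pooled: 40.0% vs 36.1% — Drug E has the lower rate overall. The two comparisons disagree.

yes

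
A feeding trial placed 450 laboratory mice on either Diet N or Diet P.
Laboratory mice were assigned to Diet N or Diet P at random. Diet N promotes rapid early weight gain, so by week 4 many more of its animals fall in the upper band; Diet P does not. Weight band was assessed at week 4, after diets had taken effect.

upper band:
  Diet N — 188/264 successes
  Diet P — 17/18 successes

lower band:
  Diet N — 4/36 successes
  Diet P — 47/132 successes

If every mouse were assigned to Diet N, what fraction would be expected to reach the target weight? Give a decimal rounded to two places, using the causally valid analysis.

Week-4 weight band is recorded after the diet and is itself shifted by it — it sits on the causal path from diet to outcome. Conditioning on a mediator would strip out part of the effect we want; the pooled comparison gives the total causal effect.
So P(outcome | do(Diet N)) is just the pooled rate for Diet N: 192/300 = 0.640.

0.64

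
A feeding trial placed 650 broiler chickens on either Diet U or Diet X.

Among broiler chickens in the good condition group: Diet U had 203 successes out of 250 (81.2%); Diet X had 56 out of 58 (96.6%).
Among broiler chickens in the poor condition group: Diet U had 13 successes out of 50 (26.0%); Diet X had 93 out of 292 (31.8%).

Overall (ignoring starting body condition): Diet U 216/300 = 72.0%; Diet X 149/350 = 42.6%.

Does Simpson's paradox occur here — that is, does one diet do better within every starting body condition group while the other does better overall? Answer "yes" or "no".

yes

Within each starting body condition level (good condition 81.2% vs 96.6%; poor condition 26.0% vs 31.8%), Diet X has the higher rate every time. Pooled: 72.0% vs 42.6% — Diet U has the higher rate overall. The two comparisons disagree.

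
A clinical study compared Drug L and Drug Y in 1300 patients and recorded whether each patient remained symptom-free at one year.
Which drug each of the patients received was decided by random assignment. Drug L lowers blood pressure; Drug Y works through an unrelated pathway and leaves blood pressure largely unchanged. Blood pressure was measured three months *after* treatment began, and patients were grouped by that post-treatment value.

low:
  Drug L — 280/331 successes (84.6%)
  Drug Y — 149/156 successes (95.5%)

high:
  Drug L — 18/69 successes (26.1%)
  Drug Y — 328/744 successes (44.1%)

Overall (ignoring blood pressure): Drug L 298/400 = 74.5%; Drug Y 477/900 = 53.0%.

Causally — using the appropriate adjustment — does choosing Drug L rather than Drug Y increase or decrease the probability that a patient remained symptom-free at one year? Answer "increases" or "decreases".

Stratifying would compare drugs among patients the drugs themselves sorted into blood pressure groups — a form of selection on an intermediate. The unconditioned pooled rates give the total causal effect.
Pooled: Drug L 74.5% vs Drug Y 53.0%; Drug L is higher overall.

increases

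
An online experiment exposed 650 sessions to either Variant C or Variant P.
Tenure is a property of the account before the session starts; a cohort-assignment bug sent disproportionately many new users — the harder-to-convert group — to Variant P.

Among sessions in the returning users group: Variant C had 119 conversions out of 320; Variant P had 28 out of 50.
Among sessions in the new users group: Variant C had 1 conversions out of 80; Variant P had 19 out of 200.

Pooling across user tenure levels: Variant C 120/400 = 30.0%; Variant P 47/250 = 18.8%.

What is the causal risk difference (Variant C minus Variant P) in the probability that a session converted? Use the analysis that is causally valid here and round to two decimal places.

-0.14

Within every user tenure level Variant P has the higher rate, yet pooled Variant C does — Simpson's reversal.
User tenure satisfies the back-door criterion: it is not a descendant of the variant, and it blocks the spurious path from variant to outcome. Adjusting for it (i.e., using the within-user tenure rates) gives the causal effect.
Adjusting over the population distribution of user tenure: 0.569·(0.372−0.560) + 0.431·(0.013−0.095) = -0.143.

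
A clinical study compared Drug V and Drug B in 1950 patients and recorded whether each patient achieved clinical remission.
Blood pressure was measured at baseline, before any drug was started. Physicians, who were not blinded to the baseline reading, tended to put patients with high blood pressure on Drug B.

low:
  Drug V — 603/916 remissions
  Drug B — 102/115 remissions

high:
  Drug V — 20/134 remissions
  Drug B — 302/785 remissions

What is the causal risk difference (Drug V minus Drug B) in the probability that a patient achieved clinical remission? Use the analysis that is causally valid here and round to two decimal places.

Blood pressure is set before the drug has any effect — it is not caused by the drug — and it independently drives the outcome. That makes it a confounder, so the causal comparison is within blood pressure levels.
Adjusting over the population distribution of blood pressure: 0.529·(0.658−0.887) + 0.471·(0.149−0.385) = -0.232.

-0.23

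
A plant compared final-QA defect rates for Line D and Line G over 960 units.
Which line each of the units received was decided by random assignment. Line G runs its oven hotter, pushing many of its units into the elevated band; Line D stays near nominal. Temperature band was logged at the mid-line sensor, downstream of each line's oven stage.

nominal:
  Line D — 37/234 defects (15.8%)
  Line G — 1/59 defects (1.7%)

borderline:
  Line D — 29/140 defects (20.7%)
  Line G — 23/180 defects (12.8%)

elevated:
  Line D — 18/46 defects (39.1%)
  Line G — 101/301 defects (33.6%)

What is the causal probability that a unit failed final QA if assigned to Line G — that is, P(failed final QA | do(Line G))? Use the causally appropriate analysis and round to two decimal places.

The stratified and pooled comparisons disagree (Line G wins within each in-process temperature band; Line D wins overall), so the answer turns on the causal role of in-process temperature band.
In-process temperature band here is a post-treatment variable shaped by the line; conditioning on it would introduce bias rather than remove it. The overall comparison is the causal one.
So P(outcome | do(Line G)) is just the pooled rate for Line G: 125/540 = 0.231.

0.23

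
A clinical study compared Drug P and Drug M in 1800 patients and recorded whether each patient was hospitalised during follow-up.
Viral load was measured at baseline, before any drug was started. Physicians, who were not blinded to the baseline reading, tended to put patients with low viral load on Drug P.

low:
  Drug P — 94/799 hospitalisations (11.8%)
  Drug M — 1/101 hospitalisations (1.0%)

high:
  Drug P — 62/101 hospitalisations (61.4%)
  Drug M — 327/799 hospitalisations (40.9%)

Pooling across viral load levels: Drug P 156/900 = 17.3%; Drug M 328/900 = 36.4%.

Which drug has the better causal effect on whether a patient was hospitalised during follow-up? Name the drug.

Drug M

The stratified and pooled comparisons disagree (Drug M wins within each viral load; Drug P wins overall), so the answer turns on the causal role of viral load.
Viral load differs across drugs for reasons unrelated to any effect of the drug itself, and it separately predicts the outcome — a classic confounder. We must compare within viral load levels.
Within each level — low: 11.8% vs 1.0%; high: 61.4% vs 40.9% — Drug M is lower every time.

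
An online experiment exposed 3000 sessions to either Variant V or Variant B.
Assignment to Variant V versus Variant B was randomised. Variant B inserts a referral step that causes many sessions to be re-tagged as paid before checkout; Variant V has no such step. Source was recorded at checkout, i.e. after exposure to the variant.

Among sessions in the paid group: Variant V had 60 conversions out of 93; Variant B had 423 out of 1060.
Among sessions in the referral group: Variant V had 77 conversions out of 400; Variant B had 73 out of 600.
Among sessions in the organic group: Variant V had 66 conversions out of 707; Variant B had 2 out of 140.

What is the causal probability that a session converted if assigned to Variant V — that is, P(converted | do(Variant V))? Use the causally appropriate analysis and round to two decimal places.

The stratified and pooled comparisons disagree (Variant V wins within each traffic source; Variant B wins overall), so the answer turns on the causal role of traffic source.
Because the variant influences traffic source, traffic source is a post-treatment mediator, not a confounder. Stratifying on it would bias the estimate; the causal effect is the crude pooled difference.
So P(outcome | do(Variant V)) is just the pooled rate for Variant V: 203/1200 = 0.169.

0.17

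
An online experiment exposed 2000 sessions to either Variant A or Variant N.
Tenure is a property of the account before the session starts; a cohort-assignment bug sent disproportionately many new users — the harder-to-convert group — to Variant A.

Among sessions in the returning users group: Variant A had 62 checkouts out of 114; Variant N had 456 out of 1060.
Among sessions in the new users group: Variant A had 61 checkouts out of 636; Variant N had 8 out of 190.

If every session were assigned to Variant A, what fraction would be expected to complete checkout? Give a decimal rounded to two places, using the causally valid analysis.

0.36

The stratified and pooled comparisons disagree (Variant A wins within each user tenure; Variant N wins overall), so the answer turns on the causal role of user tenure.
User tenure is set before the variant has any effect — it is not caused by the variant — and it independently drives the outcome. That makes it a confounder, so the causal comparison is within user tenure levels.
Standardising Variant A to the population user tenure mix: 0.587·62/114 + 0.413·61/636 = 0.359.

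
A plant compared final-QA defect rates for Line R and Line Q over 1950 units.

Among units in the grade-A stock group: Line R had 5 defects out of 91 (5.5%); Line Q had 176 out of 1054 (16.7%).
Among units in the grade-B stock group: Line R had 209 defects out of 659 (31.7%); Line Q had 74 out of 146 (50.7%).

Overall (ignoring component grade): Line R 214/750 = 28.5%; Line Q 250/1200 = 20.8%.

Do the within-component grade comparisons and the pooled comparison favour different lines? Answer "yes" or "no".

yes

Within each component grade level (grade-A stock 5.5% vs 16.7%; grade-B stock 31.7% vs 50.7%), Line R has the lower rate every time. Pooled: 28.5% vs 20.8% — Line Q has the lower rate overall. The two comparisons disagree.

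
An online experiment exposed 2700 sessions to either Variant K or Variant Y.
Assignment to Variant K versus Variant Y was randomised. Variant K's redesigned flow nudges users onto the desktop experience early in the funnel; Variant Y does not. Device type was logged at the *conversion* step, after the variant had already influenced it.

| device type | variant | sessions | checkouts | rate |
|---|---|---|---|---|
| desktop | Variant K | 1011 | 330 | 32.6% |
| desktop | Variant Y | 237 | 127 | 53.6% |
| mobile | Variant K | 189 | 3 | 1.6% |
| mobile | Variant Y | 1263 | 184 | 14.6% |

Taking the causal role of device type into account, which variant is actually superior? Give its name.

Variant Y is higher inside every device type stratum but Variant K is higher in aggregate. Whether to stratify depends on how device type relates to the variant.
The distribution of device type is itself part of what the variant does — it is an intermediate outcome. Holding it fixed would remove that part of the effect; the total effect is the pooled difference.
Pooled: Variant K 27.8% vs Variant Y 20.7%; Variant K is higher overall.

Variant K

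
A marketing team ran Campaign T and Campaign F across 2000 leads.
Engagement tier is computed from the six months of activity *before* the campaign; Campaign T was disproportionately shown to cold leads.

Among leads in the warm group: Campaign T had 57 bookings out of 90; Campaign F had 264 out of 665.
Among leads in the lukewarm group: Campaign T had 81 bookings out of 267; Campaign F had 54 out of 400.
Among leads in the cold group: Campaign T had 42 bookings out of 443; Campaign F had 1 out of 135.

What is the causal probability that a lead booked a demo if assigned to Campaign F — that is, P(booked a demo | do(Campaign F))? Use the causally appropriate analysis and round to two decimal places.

0.20

The engagement tier-specific comparison favours Campaign T throughout, but the pooled figures favour Campaign F. The question is whether to condition on engagement tier.
Nothing the campaign does changes engagement tier; the imbalance is an allocation artefact. With engagement tier also predicting the outcome, the pooled figure is confounded, and the within-stratum comparison is the causal one.
Standardising Campaign F to the population engagement tier mix: 0.378·264/665 + 0.334·54/400 + 0.289·1/135 = 0.197.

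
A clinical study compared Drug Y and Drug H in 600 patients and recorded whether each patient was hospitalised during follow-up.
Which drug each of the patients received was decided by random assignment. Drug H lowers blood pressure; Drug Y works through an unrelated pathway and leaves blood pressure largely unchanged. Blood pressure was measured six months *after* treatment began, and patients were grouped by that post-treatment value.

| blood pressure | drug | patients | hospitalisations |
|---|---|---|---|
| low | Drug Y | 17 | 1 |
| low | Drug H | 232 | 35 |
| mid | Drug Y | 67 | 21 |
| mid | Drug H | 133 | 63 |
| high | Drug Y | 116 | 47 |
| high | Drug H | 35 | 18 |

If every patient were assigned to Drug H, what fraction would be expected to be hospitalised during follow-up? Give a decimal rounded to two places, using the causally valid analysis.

0.29

Blood pressure is recorded after the drug and is itself shifted by it — it sits on the causal path from drug to outcome. Conditioning on a mediator would strip out part of the effect we want; the pooled comparison gives the total causal effect.
So P(outcome | do(Drug H)) is just the pooled rate for Drug H: 116/400 = 0.290.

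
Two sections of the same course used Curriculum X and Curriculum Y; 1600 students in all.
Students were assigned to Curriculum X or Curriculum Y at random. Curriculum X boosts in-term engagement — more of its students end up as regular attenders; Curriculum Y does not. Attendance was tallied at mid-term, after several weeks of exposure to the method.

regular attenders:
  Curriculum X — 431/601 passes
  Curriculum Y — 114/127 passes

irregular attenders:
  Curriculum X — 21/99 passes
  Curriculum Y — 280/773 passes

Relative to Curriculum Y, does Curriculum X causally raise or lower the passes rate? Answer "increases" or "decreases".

Curriculum Y is higher inside every mid-term attendance stratum but Curriculum X is higher in aggregate. Whether to stratify depends on how mid-term attendance relates to the teaching method.
The distribution of mid-term attendance is itself part of what the teaching method does — it is an intermediate outcome. Holding it fixed would remove that part of the effect; the total effect is the pooled difference.
Pooled: Curriculum X 64.6% vs Curriculum Y 43.8%; Curriculum X is higher overall.

increases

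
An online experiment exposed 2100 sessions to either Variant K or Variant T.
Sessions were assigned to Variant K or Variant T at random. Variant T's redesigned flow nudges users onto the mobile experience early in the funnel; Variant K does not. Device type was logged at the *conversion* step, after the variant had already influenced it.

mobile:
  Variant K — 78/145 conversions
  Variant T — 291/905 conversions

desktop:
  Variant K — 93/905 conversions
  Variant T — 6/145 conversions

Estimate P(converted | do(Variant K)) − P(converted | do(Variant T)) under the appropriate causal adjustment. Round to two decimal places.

Variant K is higher inside every device type stratum but Variant T is higher in aggregate. Whether to stratify depends on how device type relates to the variant.
Device type is downstream of the variant. One should not condition on a consequence of treatment, so the overall rates are the right comparison.
The causal difference is the pooled difference: 0.163 − 0.283 = -0.120.

-0.12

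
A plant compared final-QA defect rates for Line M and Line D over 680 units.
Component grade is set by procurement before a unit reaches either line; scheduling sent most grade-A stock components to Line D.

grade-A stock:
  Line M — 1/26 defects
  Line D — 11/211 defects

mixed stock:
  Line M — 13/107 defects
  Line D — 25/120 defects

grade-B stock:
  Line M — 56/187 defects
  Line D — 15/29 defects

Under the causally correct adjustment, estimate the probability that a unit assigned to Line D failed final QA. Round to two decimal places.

0.25

The imbalance in component grade arose from how units were allocated, not from anything the line did; and component grade independently affects the outcome. The pooled gap is confounded — condition on component grade.
Standardising Line D to the population component grade mix: 0.349·11/211 + 0.334·25/120 + 0.318·15/29 = 0.252.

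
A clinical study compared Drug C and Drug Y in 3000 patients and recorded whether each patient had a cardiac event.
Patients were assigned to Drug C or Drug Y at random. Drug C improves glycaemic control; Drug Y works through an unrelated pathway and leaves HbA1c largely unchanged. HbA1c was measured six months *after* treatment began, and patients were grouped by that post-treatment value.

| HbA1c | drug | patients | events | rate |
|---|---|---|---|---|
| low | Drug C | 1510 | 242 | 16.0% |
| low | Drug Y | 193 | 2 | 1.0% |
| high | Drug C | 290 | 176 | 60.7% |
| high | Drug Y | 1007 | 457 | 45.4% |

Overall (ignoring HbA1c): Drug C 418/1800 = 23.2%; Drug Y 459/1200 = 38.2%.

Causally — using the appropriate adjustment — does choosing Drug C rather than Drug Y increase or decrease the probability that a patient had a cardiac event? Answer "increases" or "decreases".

decreases

HbA1c is downstream of the drug. One should not condition on a consequence of treatment, so the overall rates are the right comparison.
Pooled: Drug C 23.2% vs Drug Y 38.2%; Drug C is lower overall.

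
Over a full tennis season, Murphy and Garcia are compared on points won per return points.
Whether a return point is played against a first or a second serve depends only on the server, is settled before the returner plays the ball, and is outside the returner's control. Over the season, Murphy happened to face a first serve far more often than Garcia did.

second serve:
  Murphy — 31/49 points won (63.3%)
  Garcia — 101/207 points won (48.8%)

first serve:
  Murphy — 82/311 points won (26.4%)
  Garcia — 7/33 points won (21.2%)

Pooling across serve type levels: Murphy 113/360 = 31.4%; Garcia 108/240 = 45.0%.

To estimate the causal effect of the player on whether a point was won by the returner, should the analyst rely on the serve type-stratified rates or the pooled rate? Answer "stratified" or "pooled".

stratified

Here serve type is a common cause — it drives both which player a case falls under and the outcome. The crude comparison mixes populations; the stratum-specific rates are the causally relevant ones.
Within each level — second serve: 63.3% vs 48.8%; first serve: 26.4% vs 21.2% — Murphy is higher every time.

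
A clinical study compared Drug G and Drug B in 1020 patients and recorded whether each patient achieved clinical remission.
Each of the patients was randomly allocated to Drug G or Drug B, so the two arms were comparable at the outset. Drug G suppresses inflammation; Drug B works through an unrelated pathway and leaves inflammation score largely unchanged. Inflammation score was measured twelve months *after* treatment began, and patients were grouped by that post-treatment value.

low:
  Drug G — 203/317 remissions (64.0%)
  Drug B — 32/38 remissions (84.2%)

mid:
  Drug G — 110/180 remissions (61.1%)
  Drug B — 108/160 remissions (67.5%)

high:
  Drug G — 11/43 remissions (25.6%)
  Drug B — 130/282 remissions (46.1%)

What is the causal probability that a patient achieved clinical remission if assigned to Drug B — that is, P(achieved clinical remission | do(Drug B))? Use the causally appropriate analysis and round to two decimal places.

0.56

Inflammation score is downstream of the drug. One should not condition on a consequence of treatment, so the overall rates are the right comparison.
So P(outcome | do(Drug B)) is just the pooled rate for Drug B: 270/480 = 0.562.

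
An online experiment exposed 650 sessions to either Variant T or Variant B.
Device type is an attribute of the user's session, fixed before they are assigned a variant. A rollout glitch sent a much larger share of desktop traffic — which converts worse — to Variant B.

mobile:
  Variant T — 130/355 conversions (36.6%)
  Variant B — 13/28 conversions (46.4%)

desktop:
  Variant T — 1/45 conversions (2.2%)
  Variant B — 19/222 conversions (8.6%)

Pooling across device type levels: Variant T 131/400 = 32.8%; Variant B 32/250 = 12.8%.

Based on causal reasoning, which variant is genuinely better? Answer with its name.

The device type-specific comparison favours Variant B throughout, but the pooled figures favour Variant T. The question is whether to condition on device type.
Device type satisfies the back-door criterion: it is not a descendant of the variant, and it blocks the spurious path from variant to outcome. Adjusting for it (i.e., using the within-device type rates) gives the causal effect.
Within each level — mobile: 36.6% vs 46.4%; desktop: 2.2% vs 8.6% — Variant B is higher every time.

Variant B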